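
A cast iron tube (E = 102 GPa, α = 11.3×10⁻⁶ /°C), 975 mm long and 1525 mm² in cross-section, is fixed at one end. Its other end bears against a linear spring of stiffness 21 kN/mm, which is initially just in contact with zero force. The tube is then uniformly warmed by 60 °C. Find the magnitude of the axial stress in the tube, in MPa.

If the spring were absent the tube would lengthen by αΔT L = 11.3×10⁻⁶ × 60 × 975 = 0.6611 mm.
With a force P in the spring, the elastic change of the tube is PL/(AE) and that of the spring is P/k; compatibility requires their sum to equal δ_free.
So P = δ_free / [L/(AE) + 1/k] = 0.6611 / [ 975/(1525×102×10³) + 1/(21×10³) ].
P = 0.6611 / 5.389×10⁻⁵ = 12270 N.
σ = P/A = 12270/1525 = 8.044 MPa.

σ ≈ 8.04 MPa (compressive)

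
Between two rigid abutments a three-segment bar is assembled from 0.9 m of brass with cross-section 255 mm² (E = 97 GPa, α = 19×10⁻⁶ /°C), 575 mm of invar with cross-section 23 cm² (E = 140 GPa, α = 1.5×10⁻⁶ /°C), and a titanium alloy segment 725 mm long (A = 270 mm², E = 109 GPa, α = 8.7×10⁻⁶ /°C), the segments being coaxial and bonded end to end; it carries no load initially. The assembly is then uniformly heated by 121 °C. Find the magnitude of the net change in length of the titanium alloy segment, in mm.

If the supports were absent, the total length change would be Σ αᵢΔT Lᵢ = 19×10⁻⁶×121×900 + 1.5×10⁻⁶×121×575 + 8.7×10⁻⁶×121×725 = 2.937 mm.
The rigid supports impose zero overall length change; the single axial force P common to all segments must satisfy P Σ Lᵢ/(AᵢEᵢ) = δ_free.
The series flexibility is Σ Lᵢ/(AᵢEᵢ) = 900/(255×97×10³) + 575/(2300×140×10³) + 725/(270×109×10³) = 6.281×10⁻⁵ mm/N.
P = 2.937 / 6.281×10⁻⁵ = 46760 N = 46.76 kN, compressive.
For the titanium alloy segment, free thermal change = 8.7×10⁻⁶×121×725 = 0.7632 mm and elastic change from P = 46760×725/(270×109×10³) = 1.152 mm; these oppose, so the net change is 0.389 mm (segment shortens).

|ΔL| ≈ 0.389 mm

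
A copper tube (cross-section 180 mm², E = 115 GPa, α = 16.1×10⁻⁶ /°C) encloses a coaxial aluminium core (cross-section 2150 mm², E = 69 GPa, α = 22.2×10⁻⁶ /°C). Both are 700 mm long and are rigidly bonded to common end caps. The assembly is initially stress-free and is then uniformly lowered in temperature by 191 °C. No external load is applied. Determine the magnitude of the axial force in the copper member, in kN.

Equilibrium of a rigid end plate with no external load gives equal and opposite internal forces ±P in the two members. Since α_{aluminium} > α_{copper}, cooling drives the aluminium into tension and the copper into compression.
Equating the net (thermal + elastic) strains gives |α₁ − α₂|·ΔT = P·[1/(A₁E₁) + 1/(A₂E₂)].
|α₁ − α₂|·ΔT = 6.1×10⁻⁶ × 191 = 0.001165.
1/(A₁E₁) + 1/(A₂E₂) = 1/(180×115×10³) + 1/(2150×69×10³) = 5.505×10⁻⁸ N⁻¹.
So P = 0.001165 / 5.505×10⁻⁸ = 21.16 kN.

P ≈ 21.2 kN (compressive in the copper)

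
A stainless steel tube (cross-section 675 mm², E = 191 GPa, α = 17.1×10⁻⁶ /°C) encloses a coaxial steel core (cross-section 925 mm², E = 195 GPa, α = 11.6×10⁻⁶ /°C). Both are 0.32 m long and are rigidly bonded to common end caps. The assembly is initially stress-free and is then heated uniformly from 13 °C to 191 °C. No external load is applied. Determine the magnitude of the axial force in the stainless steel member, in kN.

P ≈ 73.6 kN (compressive in the stainless steel)

Equilibrium of a rigid end plate with no external load gives equal and opposite internal forces ±P in the two members. Since α_{stainless steel} > α_{steel}, heating drives the stainless steel into compression and the steel into tension.
Setting the final lengths equal and cancelling L: (α₁ − α₂)ΔT = P/(A₁E₁) + P/(A₂E₂).
|α₁ − α₂|·ΔT = 5.5×10⁻⁶ × 178 = 0.000979.
1/(A₁E₁) + 1/(A₂E₂) = 1/(675×191×10³) + 1/(925×195×10³) = 1.33×10⁻⁸ N⁻¹.
P = 0.000979 / 1.33×10⁻⁸ = 73610 N = 73.61 kN.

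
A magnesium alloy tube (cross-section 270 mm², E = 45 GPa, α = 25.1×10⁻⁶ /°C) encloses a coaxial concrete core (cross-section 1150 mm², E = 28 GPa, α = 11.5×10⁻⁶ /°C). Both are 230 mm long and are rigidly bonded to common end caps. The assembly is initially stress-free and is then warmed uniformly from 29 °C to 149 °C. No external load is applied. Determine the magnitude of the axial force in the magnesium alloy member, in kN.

P ≈ 14.4 kN (compressive in the magnesium alloy)

The magnesium alloy has the larger α, so on heating it would change length more than the concrete if both were free. The rigid plates force a common final length, so the magnesium alloy is put into compression and the concrete into tension, with equal and opposite forces P (no external load).
Compatibility of the two members (thermal + elastic change equal): (α₁ − α₂)ΔT = P·[1/(A₁E₁) + 1/(A₂E₂)].
|α₁ − α₂|·ΔT = 13.6×10⁻⁶ × 120 = 0.001632.
1/(A₁E₁) + 1/(A₂E₂) = 1/(270×45×10³) + 1/(1150×28×10³) = 1.134×10⁻⁷ N⁻¹.
So P = 0.001632 / 1.134×10⁻⁷ = 14.4 kN.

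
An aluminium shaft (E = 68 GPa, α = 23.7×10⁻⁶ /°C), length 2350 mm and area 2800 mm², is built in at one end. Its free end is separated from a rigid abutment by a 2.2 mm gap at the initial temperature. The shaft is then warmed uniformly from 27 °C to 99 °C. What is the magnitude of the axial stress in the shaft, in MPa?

σ ≈ 52.4 MPa (compressive)

Free thermal elongation = αΔT L = 23.7×10⁻⁶ × 72 × 2350 = 4.01 mm.
The gap closes (δ_free > 2.2 mm) and the wall then resists a further 4.01 − 2.2 = 1.81 mm of expansion.
So σ = E(δ_free − g)/L = 68×10³ × 1.81/2350 = 52.38 MPa.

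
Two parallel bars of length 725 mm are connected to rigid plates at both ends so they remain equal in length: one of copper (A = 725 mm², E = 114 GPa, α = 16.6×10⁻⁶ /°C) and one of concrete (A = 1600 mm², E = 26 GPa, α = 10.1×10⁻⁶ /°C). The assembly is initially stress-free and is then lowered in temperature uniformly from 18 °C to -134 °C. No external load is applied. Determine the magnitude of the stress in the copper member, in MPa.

Both members must finish at the same length. With the larger α, the copper tends to over-contract; the plates restrain it, putting the copper in tension and the concrete in compression. With no external load the two internal forces are equal and opposite, magnitude P.
Compatibility of the two members (thermal + elastic change equal): (α₁ − α₂)ΔT = P·[1/(A₁E₁) + 1/(A₂E₂)].
|α₁ − α₂|·ΔT = 6.5×10⁻⁶ × 152 = 0.000988.
1/(A₁E₁) + 1/(A₂E₂) = 1/(725×114×10³) + 1/(1600×26×10³) = 3.614×10⁻⁸ N⁻¹.
So P = 0.000988 / 3.614×10⁻⁸ = 27.34 kN.
σ_{copper} = P/A₁ = 27340/725 = 37.71 MPa, tensile.

σ ≈ 37.7 MPa (tensile)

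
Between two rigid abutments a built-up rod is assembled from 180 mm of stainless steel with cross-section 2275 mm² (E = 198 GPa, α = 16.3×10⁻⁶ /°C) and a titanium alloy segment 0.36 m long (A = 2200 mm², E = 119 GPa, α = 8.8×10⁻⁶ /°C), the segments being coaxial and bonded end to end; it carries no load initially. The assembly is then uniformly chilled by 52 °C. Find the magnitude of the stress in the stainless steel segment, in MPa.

σ ≈ 78.6 MPa (tensile)

With the walls removed the bar would change length by δ_free = Σ αᵢΔT Lᵢ = 16.3×10⁻⁶×52×180 + 8.8×10⁻⁶×52×360 = 0.3173 mm.
Since the ends are fixed, an axial force P builds up, equal in every segment, with P · Σ Lᵢ/(AᵢEᵢ) = δ_free.
Σ Lᵢ/(AᵢEᵢ) = 180/(2275×198×10³) + 360/(2200×119×10³) = 1.775×10⁻⁶ mm/N.
So P = 0.3173 / 1.775×10⁻⁶ = 178.8 kN, tensile.
σ_{stainless steel} = P / A = 178800 / 2275 = 78.59 MPa.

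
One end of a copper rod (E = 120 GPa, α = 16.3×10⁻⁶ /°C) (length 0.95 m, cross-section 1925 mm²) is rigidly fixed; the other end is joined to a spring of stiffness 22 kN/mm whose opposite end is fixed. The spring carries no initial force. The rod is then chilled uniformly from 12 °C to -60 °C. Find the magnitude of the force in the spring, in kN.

P ≈ 22.5 kN

If the spring were absent the rod would shorten by αΔT L = 16.3×10⁻⁶ × 72 × 950 = 1.115 mm.
With a force P in the spring, the elastic change of the rod is PL/(AE) and that of the spring is P/k; compatibility requires their sum to equal δ_free.
So P = δ_free / [L/(AE) + 1/k] = 1.115 / [ 950/(1925×120×10³) + 1/(22×10³) ].
P = 1.115 / 4.957×10⁻⁵ = 22490 N.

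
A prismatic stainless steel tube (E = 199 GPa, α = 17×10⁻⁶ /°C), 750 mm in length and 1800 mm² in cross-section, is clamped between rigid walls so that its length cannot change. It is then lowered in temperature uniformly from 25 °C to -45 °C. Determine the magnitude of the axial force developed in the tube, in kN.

P ≈ 426 kN (tensile)

With zero net strain, σ = E·αΔT = 199 GPa × 17×10⁻⁶ × 70 = 236.8 MPa.
P = AEαΔT = 1800 × 199×10³ × 17×10⁻⁶ × 70 = 426.3 kN (tensile).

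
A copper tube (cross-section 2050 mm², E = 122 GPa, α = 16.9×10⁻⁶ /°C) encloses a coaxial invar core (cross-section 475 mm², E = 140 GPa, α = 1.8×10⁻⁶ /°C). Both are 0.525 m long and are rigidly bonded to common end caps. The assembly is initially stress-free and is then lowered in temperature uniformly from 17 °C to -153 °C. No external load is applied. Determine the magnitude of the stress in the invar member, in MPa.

The copper has the larger α, so on cooling it would change length more than the invar if both were free. The rigid plates force a common final length, so the copper is put into tension and the invar into compression, with equal and opposite forces P (no external load).
Setting the final lengths equal and cancelling L: (α₁ − α₂)ΔT = P/(A₁E₁) + P/(A₂E₂).
|α₁ − α₂|·ΔT = 15.1×10⁻⁶ × 170 = 0.002567.
1/(A₁E₁) + 1/(A₂E₂) = 1/(2050×122×10³) + 1/(475×140×10³) = 1.904×10⁻⁸ N⁻¹.
So P = 0.002567 / 1.904×10⁻⁸ = 134.8 kN.
σ_{invar} = P/A₂ = 134800/475 = 283.9 MPa, compressive.

σ ≈ 284 MPa (compressive)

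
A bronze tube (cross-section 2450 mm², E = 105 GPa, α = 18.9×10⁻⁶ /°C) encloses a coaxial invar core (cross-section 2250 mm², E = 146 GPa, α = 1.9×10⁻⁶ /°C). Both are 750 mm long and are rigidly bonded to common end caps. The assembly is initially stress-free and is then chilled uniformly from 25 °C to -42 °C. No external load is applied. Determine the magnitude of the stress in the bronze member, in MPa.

σ ≈ 67.1 MPa (tensile)

Equilibrium of a rigid end plate with no external load gives equal and opposite internal forces ±P in the two members. Since α_{bronze} > α_{invar}, cooling drives the bronze into tension and the invar into compression.
Equating the net (thermal + elastic) strains gives |α₁ − α₂|·ΔT = P·[1/(A₁E₁) + 1/(A₂E₂)].
|α₁ − α₂|·ΔT = 17×10⁻⁶ × 67 = 0.001139.
1/(A₁E₁) + 1/(A₂E₂) = 1/(2450×105×10³) + 1/(2250×146×10³) = 6.931×10⁻⁹ N⁻¹.
So P = 0.001139 / 6.931×10⁻⁹ = 164.3 kN.
σ_{bronze} = P/A₁ = 164300/2450 = 67.07 MPa, tensile.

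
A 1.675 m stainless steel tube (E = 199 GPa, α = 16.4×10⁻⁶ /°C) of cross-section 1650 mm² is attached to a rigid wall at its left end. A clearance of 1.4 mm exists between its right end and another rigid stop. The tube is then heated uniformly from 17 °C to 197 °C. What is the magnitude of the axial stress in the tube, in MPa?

σ ≈ 421 MPa (compressive)

Unrestrained expansion: δ_free = αΔT L = 16.4×10⁻⁶ × 180 × 1675 = 4.945 mm.
The gap closes (δ_free > 1.4 mm) and the wall then resists a further 4.945 − 1.4 = 3.545 mm of expansion.
That suppressed elongation corresponds to σ = E·Δ/L = 199×10³ × 3.545/1675 = 421.1 MPa.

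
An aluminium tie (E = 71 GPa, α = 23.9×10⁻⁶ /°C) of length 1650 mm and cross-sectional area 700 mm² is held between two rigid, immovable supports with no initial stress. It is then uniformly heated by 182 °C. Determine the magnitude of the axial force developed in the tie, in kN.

With zero net strain, σ = E·αΔT = 71 GPa × 23.9×10⁻⁶ × 182 = 308.8 MPa.
Axial force P = σA = 308.8 × 700 = 216200 N = 216.2 kN, compressive.

P ≈ 216 kN (compressive)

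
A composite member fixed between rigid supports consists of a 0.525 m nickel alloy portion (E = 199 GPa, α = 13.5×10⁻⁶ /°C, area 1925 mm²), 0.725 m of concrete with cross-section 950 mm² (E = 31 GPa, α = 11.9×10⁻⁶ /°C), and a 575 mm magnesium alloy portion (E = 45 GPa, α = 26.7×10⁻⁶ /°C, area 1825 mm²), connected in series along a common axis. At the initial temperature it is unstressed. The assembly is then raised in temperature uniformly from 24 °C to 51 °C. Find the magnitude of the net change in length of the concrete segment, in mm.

|ΔL| ≈ 0.393 mm

With the walls removed the bar would change length by δ_free = Σ αᵢΔT Lᵢ = 13.5×10⁻⁶×27×525 + 11.9×10⁻⁶×27×725 + 26.7×10⁻⁶×27×575 = 0.8388 mm.
The walls prevent any net length change, so an axial force P (same in every segment) develops. Compatibility: P · Σ Lᵢ/(AᵢEᵢ) = δ_free.
The series flexibility is Σ Lᵢ/(AᵢEᵢ) = 525/(1925×199×10³) + 725/(950×31×10³) + 575/(1825×45×10³) = 3.299×10⁻⁵ mm/N.
Hence P = δ_free / Σ(L/AE) = 0.8388/3.299×10⁻⁵ = 25.43 kN (compressive).
For the concrete segment, free thermal change = 11.9×10⁻⁶×27×725 = 0.2329 mm and elastic change from P = 25430×725/(950×31×10³) = 0.626 mm; these oppose, so the net change is 0.393 mm (segment shortens).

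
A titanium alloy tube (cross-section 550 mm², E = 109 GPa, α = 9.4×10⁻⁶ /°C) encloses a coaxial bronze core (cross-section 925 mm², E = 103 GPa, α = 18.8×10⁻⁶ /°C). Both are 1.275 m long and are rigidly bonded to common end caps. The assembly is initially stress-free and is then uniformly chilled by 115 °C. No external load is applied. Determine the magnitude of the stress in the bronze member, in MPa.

σ ≈ 43 MPa (tensile)

The bronze has the larger α, so on cooling it would change length more than the titanium alloy if both were free. The rigid plates force a common final length, so the bronze is put into tension and the titanium alloy into compression, with equal and opposite forces P (no external load).
Equating the net (thermal + elastic) strains gives |α₁ − α₂|·ΔT = P·[1/(A₁E₁) + 1/(A₂E₂)].
|α₁ − α₂|·ΔT = 9.4×10⁻⁶ × 115 = 0.001081.
1/(A₁E₁) + 1/(A₂E₂) = 1/(550×109×10³) + 1/(925×103×10³) = 2.718×10⁻⁸ N⁻¹.
P = 0.001081 / 2.718×10⁻⁸ = 39780 N = 39.78 kN.
σ_{bronze} = P/A₂ = 39780/925 = 43 MPa, tensile.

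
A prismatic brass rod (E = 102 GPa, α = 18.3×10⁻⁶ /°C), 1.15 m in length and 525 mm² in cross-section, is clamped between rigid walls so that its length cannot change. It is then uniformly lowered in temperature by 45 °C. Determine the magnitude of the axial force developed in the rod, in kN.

The ends cannot move, so σ = EαΔT = 102×10³ × 18.3×10⁻⁶ × 45 = 84 MPa.
Then P = σA = 84 × 525 mm² = 44.1 kN, tensile.

P ≈ 44.1 kN (tensile)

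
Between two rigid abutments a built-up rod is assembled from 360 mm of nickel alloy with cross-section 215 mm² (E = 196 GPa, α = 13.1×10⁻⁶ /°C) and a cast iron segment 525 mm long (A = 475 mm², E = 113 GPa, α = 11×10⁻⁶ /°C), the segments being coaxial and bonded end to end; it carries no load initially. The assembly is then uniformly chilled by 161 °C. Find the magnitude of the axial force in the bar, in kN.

If the supports were absent, the total length change would be Σ αᵢΔT Lᵢ = 13.1×10⁻⁶×161×360 + 11×10⁻⁶×161×525 = 1.689 mm.
Since the ends are fixed, an axial force P builds up, equal in every segment, with P · Σ Lᵢ/(AᵢEᵢ) = δ_free.
Σ Lᵢ/(AᵢEᵢ) = 360/(215×196×10³) + 525/(475×113×10³) = 1.832×10⁻⁵ mm/N.
So P = 1.689 / 1.832×10⁻⁵ = 92.18 kN, tensile.

P ≈ 92.2 kN (tensile)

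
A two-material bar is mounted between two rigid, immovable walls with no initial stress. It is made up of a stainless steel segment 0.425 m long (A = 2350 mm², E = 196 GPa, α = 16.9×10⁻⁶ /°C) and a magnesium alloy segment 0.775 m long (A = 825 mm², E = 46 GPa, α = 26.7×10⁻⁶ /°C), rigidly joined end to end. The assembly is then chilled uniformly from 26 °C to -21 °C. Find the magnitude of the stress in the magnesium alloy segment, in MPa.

σ ≈ 74.4 MPa (tensile)

If the supports were absent, the total length change would be Σ αᵢΔT Lᵢ = 16.9×10⁻⁶×47×425 + 26.7×10⁻⁶×47×775 = 1.31 mm.
The walls prevent any net length change, so an axial force P (same in every segment) develops. Compatibility: P · Σ Lᵢ/(AᵢEᵢ) = δ_free.
The series flexibility is Σ Lᵢ/(AᵢEᵢ) = 425/(2350×196×10³) + 775/(825×46×10³) = 2.134×10⁻⁵ mm/N.
Hence P = δ_free / Σ(L/AE) = 1.31/2.134×10⁻⁵ = 61.38 kN (tensile).
σ_{magnesium alloy} = P / A = 61380 / 825 = 74.4 MPa.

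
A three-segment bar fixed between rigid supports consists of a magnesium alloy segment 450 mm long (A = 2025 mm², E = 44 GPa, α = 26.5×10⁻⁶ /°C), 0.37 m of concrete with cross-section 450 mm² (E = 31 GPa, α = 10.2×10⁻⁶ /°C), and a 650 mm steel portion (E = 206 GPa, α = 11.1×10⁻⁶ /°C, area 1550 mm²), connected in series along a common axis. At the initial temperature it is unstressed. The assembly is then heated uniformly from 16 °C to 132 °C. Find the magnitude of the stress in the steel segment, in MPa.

If the supports were absent, the total length change would be Σ αᵢΔT Lᵢ = 26.5×10⁻⁶×116×450 + 10.2×10⁻⁶×116×370 + 11.1×10⁻⁶×116×650 = 2.658 mm.
Since the ends are fixed, an axial force P builds up, equal in every segment, with P · Σ Lᵢ/(AᵢEᵢ) = δ_free.
The series flexibility is Σ Lᵢ/(AᵢEᵢ) = 450/(2025×44×10³) + 370/(450×31×10³) + 650/(1550×206×10³) = 3.361×10⁻⁵ mm/N.
Hence P = δ_free / Σ(L/AE) = 2.658/3.361×10⁻⁵ = 79.09 kN (compressive).
σ_{steel} = P / A = 79090 / 1550 = 51.02 MPa.

σ ≈ 51 MPa (compressive)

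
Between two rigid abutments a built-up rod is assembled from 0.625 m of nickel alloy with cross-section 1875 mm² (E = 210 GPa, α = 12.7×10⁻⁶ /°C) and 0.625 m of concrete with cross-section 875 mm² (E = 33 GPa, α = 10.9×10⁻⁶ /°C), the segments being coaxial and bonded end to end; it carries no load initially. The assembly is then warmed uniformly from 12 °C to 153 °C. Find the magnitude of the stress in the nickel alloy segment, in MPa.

With the walls removed the bar would change length by δ_free = Σ αᵢΔT Lᵢ = 12.7×10⁻⁶×141×625 + 10.9×10⁻⁶×141×625 = 2.08 mm.
The walls prevent any net length change, so an axial force P (same in every segment) develops. Compatibility: P · Σ Lᵢ/(AᵢEᵢ) = δ_free.
Σ Lᵢ/(AᵢEᵢ) = 625/(1875×210×10³) + 625/(875×33×10³) = 2.323×10⁻⁵ mm/N.
Hence P = δ_free / Σ(L/AE) = 2.08/2.323×10⁻⁵ = 89.52 kN (compressive).
σ_{nickel alloy} = P / A = 89520 / 1875 = 47.74 MPa.

σ ≈ 47.7 MPa (compressive)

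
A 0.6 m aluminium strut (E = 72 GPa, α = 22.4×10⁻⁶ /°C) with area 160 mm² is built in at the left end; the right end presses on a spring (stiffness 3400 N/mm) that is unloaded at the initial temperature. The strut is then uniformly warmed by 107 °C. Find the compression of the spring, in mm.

δ ≈ 1.22 mm

The unrestrained thermal change is αΔT L = 22.4×10⁻⁶ × 107 × 600 = 1.438 mm.
Let P be the compressive force at the spring. The strut shortens elastically by PL/(AE) and the spring compresses by P/k; together these equal δ_free.
So P = δ_free / [L/(AE) + 1/k] = 1.438 / [ 600/(160×72×10³) + 1/(3400) ].
P = 1.438 / 0.0003462 = 4154 N.
Spring compression = P/k = 4154/(3400) = 1.222 mm.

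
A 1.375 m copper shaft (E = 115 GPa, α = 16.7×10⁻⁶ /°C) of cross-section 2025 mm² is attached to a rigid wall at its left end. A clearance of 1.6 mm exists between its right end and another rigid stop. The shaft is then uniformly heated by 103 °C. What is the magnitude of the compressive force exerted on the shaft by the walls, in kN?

P ≈ 130 kN

Unrestrained expansion: δ_free = αΔT L = 16.7×10⁻⁶ × 103 × 1375 = 2.365 mm.
The gap closes (δ_free > 1.6 mm) and the wall then resists a further 2.365 − 1.6 = 0.7651 mm of expansion.
So σ = E(δ_free − g)/L = 115×10³ × 0.7651/1375 = 63.99 MPa.
P = σA = 63.99 × 2025 = 129.6 kN.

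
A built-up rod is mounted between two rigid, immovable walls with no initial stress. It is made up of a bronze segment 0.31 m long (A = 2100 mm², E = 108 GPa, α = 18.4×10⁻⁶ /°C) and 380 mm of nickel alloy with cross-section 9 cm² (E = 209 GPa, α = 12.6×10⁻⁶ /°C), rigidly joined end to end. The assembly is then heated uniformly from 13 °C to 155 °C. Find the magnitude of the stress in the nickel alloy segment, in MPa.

With the walls removed the bar would change length by δ_free = Σ αᵢΔT Lᵢ = 18.4×10⁻⁶×142×310 + 12.6×10⁻⁶×142×380 = 1.49 mm.
Since the ends are fixed, an axial force P builds up, equal in every segment, with P · Σ Lᵢ/(AᵢEᵢ) = δ_free.
Σ Lᵢ/(AᵢEᵢ) = 310/(2100×108×10³) + 380/(900×209×10³) = 3.387×10⁻⁶ mm/N.
So P = 1.49 / 3.387×10⁻⁶ = 439.9 kN, compressive.
σ_{nickel alloy} = P / A = 439900 / 900 = 488.7 MPa.

σ ≈ 489 MPa (compressive)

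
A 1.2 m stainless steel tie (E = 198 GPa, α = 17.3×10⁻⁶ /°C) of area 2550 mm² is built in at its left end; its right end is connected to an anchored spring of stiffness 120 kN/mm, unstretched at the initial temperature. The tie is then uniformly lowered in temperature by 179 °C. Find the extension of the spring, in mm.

If the spring were absent the tie would shorten by αΔT L = 17.3×10⁻⁶ × 179 × 1200 = 3.716 mm.
With a force P in the spring, the elastic change of the tie is PL/(AE) and that of the spring is P/k; compatibility requires their sum to equal δ_free.
P [ L/(AE) + 1/k ] = δ_free → P [ 1200/(2550×198×10³) + 1/(120×10³) ] = 3.716.
P = 3.716 / 1.071×10⁻⁵ = 347000 N.
Spring extension = P/k = 347000/(120×10³) = 2.891 mm.

δ ≈ 2.89 mm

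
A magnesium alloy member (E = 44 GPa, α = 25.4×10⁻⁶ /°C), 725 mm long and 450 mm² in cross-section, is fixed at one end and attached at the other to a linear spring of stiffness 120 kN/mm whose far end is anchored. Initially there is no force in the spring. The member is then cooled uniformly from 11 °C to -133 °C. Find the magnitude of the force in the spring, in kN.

P ≈ 59 kN

Free thermal contraction: δ_free = αΔT L = 25.4×10⁻⁶ × 144 × 725 = 2.652 mm.
With a force P in the spring, the elastic change of the member is PL/(AE) and that of the spring is P/k; compatibility requires their sum to equal δ_free.
So P = δ_free / [L/(AE) + 1/k] = 2.652 / [ 725/(450×44×10³) + 1/(120×10³) ].
P = 2.652 / 4.495×10⁻⁵ = 58990 N.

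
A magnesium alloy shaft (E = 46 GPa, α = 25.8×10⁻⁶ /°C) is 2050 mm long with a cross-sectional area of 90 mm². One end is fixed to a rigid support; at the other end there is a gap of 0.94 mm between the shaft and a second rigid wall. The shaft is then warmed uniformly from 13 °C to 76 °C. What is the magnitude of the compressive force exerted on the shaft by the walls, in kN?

P ≈ 4.83 kN

Free thermal elongation = αΔT L = 25.8×10⁻⁶ × 63 × 2050 = 3.332 mm.
This exceeds the 0.94 mm gap, so the wall pushes back. The portion of expansion that must be recovered elastically is δ_free − gap = 3.332 − 0.94 = 2.392 mm.
Compatibility: PL/(AE) = 2.392 mm, so σ = P/A = E × (2.392/2050) = 53.68 MPa.
P = σA = 53.68 × 90 = 4.831 kN.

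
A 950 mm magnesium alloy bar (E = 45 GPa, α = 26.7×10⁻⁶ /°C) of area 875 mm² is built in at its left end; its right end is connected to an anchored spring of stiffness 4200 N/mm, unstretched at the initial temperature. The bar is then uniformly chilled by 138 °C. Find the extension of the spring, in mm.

δ ≈ 3.18 mm

If the spring were absent the bar would shorten by αΔT L = 26.7×10⁻⁶ × 138 × 950 = 3.5 mm.
With a force P in the spring, the elastic change of the bar is PL/(AE) and that of the spring is P/k; compatibility requires their sum to equal δ_free.
P [ L/(AE) + 1/k ] = δ_free → P [ 950/(875×45×10³) + 1/(4200) ] = 3.5.
P = 3.5 / 0.0002622 = 13350 N.
Spring extension = P/k = 13350/(4200) = 3.178 mm.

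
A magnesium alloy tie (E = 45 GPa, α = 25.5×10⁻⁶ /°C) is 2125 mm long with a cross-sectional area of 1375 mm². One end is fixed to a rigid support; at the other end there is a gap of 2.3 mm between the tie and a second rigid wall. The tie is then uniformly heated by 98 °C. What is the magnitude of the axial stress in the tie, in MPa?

Unrestrained expansion: δ_free = αΔT L = 25.5×10⁻⁶ × 98 × 2125 = 5.31 mm.
After closing the 2.3 mm clearance, 5.31 − 2.3 = 3.01 mm of expansion remains to be suppressed by the wall.
That suppressed elongation corresponds to σ = E·Δ/L = 45×10³ × 3.01/2125 = 63.75 MPa.

σ ≈ 63.7 MPa (compressive)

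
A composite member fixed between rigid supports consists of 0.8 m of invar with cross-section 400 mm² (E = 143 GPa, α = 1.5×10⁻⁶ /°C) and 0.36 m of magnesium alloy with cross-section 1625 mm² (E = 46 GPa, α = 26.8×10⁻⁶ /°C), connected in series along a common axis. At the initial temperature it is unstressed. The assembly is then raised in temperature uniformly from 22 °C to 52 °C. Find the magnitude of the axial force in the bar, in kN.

If the supports were absent, the total length change would be Σ αᵢΔT Lᵢ = 1.5×10⁻⁶×30×800 + 26.8×10⁻⁶×30×360 = 0.3254 mm.
The walls prevent any net length change, so an axial force P (same in every segment) develops. Compatibility: P · Σ Lᵢ/(AᵢEᵢ) = δ_free.
The series flexibility is Σ Lᵢ/(AᵢEᵢ) = 800/(400×143×10³) + 360/(1625×46×10³) = 1.88×10⁻⁵ mm/N.
Hence P = δ_free / Σ(L/AE) = 0.3254/1.88×10⁻⁵ = 17.31 kN (compressive).

P ≈ 17.3 kN (compressive)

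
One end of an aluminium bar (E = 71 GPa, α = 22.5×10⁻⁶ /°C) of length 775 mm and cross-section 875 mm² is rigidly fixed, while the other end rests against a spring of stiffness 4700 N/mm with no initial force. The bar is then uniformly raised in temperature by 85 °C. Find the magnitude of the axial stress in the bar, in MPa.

The unrestrained thermal change is αΔT L = 22.5×10⁻⁶ × 85 × 775 = 1.482 mm.
Let P be the compressive force at the spring. The bar shortens elastically by PL/(AE) and the spring compresses by P/k; together these equal δ_free.
P [ L/(AE) + 1/k ] = δ_free → P [ 775/(875×71×10³) + 1/(4700) ] = 1.482.
P = 1.482 / 0.0002252 = 6580 N.
σ = P/A = 6580/875 = 7.521 MPa.

σ ≈ 7.52 MPa (compressive)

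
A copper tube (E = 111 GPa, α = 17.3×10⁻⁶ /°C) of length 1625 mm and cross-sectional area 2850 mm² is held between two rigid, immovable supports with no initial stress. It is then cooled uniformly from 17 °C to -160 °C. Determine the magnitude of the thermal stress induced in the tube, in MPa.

The supports are rigid, so the total axial strain is zero. The restrained thermal strain is ε = αΔT = 17.3×10⁻⁶ × 177 = 3062.1×10⁻⁶.
The stress required to suppress this strain is σ = Eε = 111×10³ × 3062.1×10⁻⁶ = 339.9 MPa, tensile since the tube is trying to contract.

σ ≈ 340 MPa (tensile)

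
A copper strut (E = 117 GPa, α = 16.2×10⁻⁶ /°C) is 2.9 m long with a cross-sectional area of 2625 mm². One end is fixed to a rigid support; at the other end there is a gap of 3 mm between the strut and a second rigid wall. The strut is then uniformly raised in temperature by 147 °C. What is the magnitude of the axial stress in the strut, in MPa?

Unrestrained expansion: δ_free = αΔT L = 16.2×10⁻⁶ × 147 × 2900 = 6.906 mm.
The gap closes (δ_free > 3 mm) and the wall then resists a further 6.906 − 3 = 3.906 mm of expansion.
That suppressed elongation corresponds to σ = E·Δ/L = 117×10³ × 3.906/2900 = 157.6 MPa.

σ ≈ 158 MPa (compressive)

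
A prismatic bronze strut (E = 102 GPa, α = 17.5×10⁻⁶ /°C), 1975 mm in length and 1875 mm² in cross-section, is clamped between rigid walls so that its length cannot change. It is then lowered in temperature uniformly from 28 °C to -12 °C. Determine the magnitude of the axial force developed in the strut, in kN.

The ends cannot move, so σ = EαΔT = 102×10³ × 17.5×10⁻⁶ × 40 = 71.4 MPa.
P = AEαΔT = 1875 × 102×10³ × 17.5×10⁻⁶ × 40 = 133.9 kN (tensile).

P ≈ 134 kN (tensile)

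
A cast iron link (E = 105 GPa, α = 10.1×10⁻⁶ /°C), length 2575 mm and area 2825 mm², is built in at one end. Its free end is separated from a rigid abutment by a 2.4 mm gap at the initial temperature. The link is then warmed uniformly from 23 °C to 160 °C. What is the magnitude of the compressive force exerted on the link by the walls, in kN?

P ≈ 134 kN

If the wall were absent the link would grow by αΔT L = 10.1×10⁻⁶ × 137 × 2575 = 3.563 mm.
This exceeds the 2.4 mm gap, so the wall pushes back. The portion of expansion that must be recovered elastically is δ_free − gap = 3.563 − 2.4 = 1.163 mm.
That suppressed elongation corresponds to σ = E·Δ/L = 105×10³ × 1.163/2575 = 47.42 MPa.
Force on the wall = σA = 47.42 × 2825 mm² = 134 kN.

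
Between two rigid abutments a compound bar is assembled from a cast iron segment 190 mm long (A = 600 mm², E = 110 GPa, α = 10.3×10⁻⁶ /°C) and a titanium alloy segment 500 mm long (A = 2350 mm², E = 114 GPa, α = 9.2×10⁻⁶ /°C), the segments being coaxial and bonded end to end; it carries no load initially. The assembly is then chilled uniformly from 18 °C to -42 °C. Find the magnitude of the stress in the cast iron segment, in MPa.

σ ≈ 138 MPa (tensile)

If the supports were absent, the total length change would be Σ αᵢΔT Lᵢ = 10.3×10⁻⁶×60×190 + 9.2×10⁻⁶×60×500 = 0.3934 mm.
The rigid supports impose zero overall length change; the single axial force P common to all segments must satisfy P Σ Lᵢ/(AᵢEᵢ) = δ_free.
Σ Lᵢ/(AᵢEᵢ) = 190/(600×110×10³) + 500/(2350×114×10³) = 4.745×10⁻⁶ mm/N.
So P = 0.3934 / 4.745×10⁻⁶ = 82.91 kN, tensile.
σ_{cast iron} = P / A = 82910 / 600 = 138.2 MPa.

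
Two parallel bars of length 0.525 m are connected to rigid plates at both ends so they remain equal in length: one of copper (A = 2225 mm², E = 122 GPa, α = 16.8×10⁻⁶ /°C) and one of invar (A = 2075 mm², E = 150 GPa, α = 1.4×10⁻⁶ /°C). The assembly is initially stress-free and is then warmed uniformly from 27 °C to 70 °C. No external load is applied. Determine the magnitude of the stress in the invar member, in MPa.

σ ≈ 46.3 MPa (tensile)

Equilibrium of a rigid end plate with no external load gives equal and opposite internal forces ±P in the two members. Since α_{copper} > α_{invar}, heating drives the copper into compression and the invar into tension.
Equating the net (thermal + elastic) strains gives |α₁ − α₂|·ΔT = P·[1/(A₁E₁) + 1/(A₂E₂)].
|α₁ − α₂|·ΔT = 15.4×10⁻⁶ × 43 = 0.0006622.
1/(A₁E₁) + 1/(A₂E₂) = 1/(2225×122×10³) + 1/(2075×150×10³) = 6.897×10⁻⁹ N⁻¹.
P = 0.0006622 / 6.897×10⁻⁹ = 96020 N = 96.02 kN.
σ_{invar} = P/A₂ = 96020/2075 = 46.27 MPa, tensile.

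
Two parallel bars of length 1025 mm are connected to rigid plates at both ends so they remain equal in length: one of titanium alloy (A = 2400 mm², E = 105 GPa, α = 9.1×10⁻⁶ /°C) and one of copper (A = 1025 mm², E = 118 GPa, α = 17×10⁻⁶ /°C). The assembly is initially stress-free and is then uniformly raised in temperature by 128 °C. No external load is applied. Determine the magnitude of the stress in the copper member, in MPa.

σ ≈ 80.6 MPa (compressive)

Equilibrium of a rigid end plate with no external load gives equal and opposite internal forces ±P in the two members. Since α_{copper} > α_{titanium alloy}, heating drives the copper into compression and the titanium alloy into tension.
Setting the final lengths equal and cancelling L: (α₁ − α₂)ΔT = P/(A₁E₁) + P/(A₂E₂).
|α₁ − α₂|·ΔT = 7.9×10⁻⁶ × 128 = 0.001011.
1/(A₁E₁) + 1/(A₂E₂) = 1/(2400×105×10³) + 1/(1025×118×10³) = 1.224×10⁻⁸ N⁻¹.
So P = 0.001011 / 1.224×10⁻⁸ = 82.64 kN.
σ_{copper} = P/A₂ = 82640/1025 = 80.62 MPa, compressive.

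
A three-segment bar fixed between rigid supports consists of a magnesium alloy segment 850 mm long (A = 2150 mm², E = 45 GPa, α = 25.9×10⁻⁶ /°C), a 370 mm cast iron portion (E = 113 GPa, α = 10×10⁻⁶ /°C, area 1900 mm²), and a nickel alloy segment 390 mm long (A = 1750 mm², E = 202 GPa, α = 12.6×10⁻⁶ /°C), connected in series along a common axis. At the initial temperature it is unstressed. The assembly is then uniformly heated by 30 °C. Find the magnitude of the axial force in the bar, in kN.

If the supports were absent, the total length change would be Σ αᵢΔT Lᵢ = 25.9×10⁻⁶×30×850 + 10×10⁻⁶×30×370 + 12.6×10⁻⁶×30×390 = 0.9189 mm.
The rigid supports impose zero overall length change; the single axial force P common to all segments must satisfy P Σ Lᵢ/(AᵢEᵢ) = δ_free.
Σ Lᵢ/(AᵢEᵢ) = 850/(2150×45×10³) + 370/(1900×113×10³) + 390/(1750×202×10³) = 1.161×10⁻⁵ mm/N.
Hence P = δ_free / Σ(L/AE) = 0.9189/1.161×10⁻⁵ = 79.13 kN (compressive).

P ≈ 79.1 kN (compressive)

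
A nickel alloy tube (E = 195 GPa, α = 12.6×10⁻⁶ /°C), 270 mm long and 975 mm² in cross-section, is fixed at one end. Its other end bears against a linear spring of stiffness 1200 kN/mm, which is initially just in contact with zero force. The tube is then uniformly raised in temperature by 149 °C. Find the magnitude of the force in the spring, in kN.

P ≈ 225 kN

The unrestrained thermal change is αΔT L = 12.6×10⁻⁶ × 149 × 270 = 0.5069 mm.
Let P be the compressive force at the spring. The tube shortens elastically by PL/(AE) and the spring compresses by P/k; together these equal δ_free.
P [ L/(AE) + 1/k ] = δ_free → P [ 270/(975×195×10³) + 1/(1200×10³) ] = 0.5069.
P = 0.5069 / 2.253×10⁻⁶ = 224900 N.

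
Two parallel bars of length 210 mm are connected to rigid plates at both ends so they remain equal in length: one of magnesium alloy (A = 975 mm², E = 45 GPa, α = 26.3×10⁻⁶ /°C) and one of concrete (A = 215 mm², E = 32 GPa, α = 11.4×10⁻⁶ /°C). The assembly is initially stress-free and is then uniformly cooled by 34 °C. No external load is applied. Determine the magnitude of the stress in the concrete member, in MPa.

Both members must finish at the same length. With the larger α, the magnesium alloy tends to over-contract; the plates restrain it, putting the magnesium alloy in tension and the concrete in compression. With no external load the two internal forces are equal and opposite, magnitude P.
Compatibility of the two members (thermal + elastic change equal): (α₁ − α₂)ΔT = P·[1/(A₁E₁) + 1/(A₂E₂)].
|α₁ − α₂|·ΔT = 14.9×10⁻⁶ × 34 = 0.0005066.
1/(A₁E₁) + 1/(A₂E₂) = 1/(975×45×10³) + 1/(215×32×10³) = 1.681×10⁻⁷ N⁻¹.
P = 0.0005066 / 1.681×10⁻⁷ = 3013 N = 3.013 kN.
σ_{concrete} = P/A₂ = 3013/215 = 14.01 MPa, compressive.

σ ≈ 14 MPa (compressive)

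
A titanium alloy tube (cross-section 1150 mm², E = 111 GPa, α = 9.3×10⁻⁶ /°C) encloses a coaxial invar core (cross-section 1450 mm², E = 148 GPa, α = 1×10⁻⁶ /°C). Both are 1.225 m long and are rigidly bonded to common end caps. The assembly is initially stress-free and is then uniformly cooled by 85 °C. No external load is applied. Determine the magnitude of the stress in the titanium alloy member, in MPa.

σ ≈ 49.1 MPa (tensile)

Equilibrium of a rigid end plate with no external load gives equal and opposite internal forces ±P in the two members. Since α_{titanium alloy} > α_{invar}, cooling drives the titanium alloy into tension and the invar into compression.
Equating the net (thermal + elastic) strains gives |α₁ − α₂|·ΔT = P·[1/(A₁E₁) + 1/(A₂E₂)].
|α₁ − α₂|·ΔT = 8.3×10⁻⁶ × 85 = 0.0007055.
1/(A₁E₁) + 1/(A₂E₂) = 1/(1150×111×10³) + 1/(1450×148×10³) = 1.249×10⁻⁸ N⁻¹.
So P = 0.0007055 / 1.249×10⁻⁸ = 56.47 kN.
σ_{titanium alloy} = P/A₁ = 56470/1150 = 49.1 MPa, tensile.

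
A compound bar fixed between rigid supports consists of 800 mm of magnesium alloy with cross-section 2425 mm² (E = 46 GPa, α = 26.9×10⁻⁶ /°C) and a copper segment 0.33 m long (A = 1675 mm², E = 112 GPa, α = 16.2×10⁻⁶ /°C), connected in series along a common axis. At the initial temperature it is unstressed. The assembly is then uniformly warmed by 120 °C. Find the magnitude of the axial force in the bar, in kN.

With the walls removed the bar would change length by δ_free = Σ αᵢΔT Lᵢ = 26.9×10⁻⁶×120×800 + 16.2×10⁻⁶×120×330 = 3.224 mm.
The rigid supports impose zero overall length change; the single axial force P common to all segments must satisfy P Σ Lᵢ/(AᵢEᵢ) = δ_free.
Σ Lᵢ/(AᵢEᵢ) = 800/(2425×46×10³) + 330/(1675×112×10³) = 8.931×10⁻⁶ mm/N.
P = 3.224 / 8.931×10⁻⁶ = 361000 N = 361 kN, compressive.

P ≈ 361 kN (compressive)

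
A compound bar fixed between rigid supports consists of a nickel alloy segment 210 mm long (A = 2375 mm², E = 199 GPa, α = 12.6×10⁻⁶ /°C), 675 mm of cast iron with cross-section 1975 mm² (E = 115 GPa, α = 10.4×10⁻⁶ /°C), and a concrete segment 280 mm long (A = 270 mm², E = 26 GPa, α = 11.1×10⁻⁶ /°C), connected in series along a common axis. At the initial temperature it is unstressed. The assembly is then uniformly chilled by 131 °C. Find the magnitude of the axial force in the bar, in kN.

With the walls removed the bar would change length by δ_free = Σ αᵢΔT Lᵢ = 12.6×10⁻⁶×131×210 + 10.4×10⁻⁶×131×675 + 11.1×10⁻⁶×131×280 = 1.673 mm.
The rigid supports impose zero overall length change; the single axial force P common to all segments must satisfy P Σ Lᵢ/(AᵢEᵢ) = δ_free.
The series flexibility is Σ Lᵢ/(AᵢEᵢ) = 210/(2375×199×10³) + 675/(1975×115×10³) + 280/(270×26×10³) = 4.33×10⁻⁵ mm/N.
So P = 1.673 / 4.33×10⁻⁵ = 38.64 kN, tensile.

P ≈ 38.6 kN (tensile)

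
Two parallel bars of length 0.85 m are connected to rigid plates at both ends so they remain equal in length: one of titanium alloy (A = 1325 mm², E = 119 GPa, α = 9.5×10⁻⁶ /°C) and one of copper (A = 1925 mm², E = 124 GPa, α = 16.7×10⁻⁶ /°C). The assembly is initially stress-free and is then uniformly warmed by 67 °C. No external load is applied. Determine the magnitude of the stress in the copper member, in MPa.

The copper has the larger α, so on heating it would change length more than the titanium alloy if both were free. The rigid plates force a common final length, so the copper is put into compression and the titanium alloy into tension, with equal and opposite forces P (no external load).
Equating the net (thermal + elastic) strains gives |α₁ − α₂|·ΔT = P·[1/(A₁E₁) + 1/(A₂E₂)].
|α₁ − α₂|·ΔT = 7.2×10⁻⁶ × 67 = 0.0004824.
1/(A₁E₁) + 1/(A₂E₂) = 1/(1325×119×10³) + 1/(1925×124×10³) = 1.053×10⁻⁸ N⁻¹.
So P = 0.0004824 / 1.053×10⁻⁸ = 45.81 kN.
σ_{copper} = P/A₂ = 45810/1925 = 23.79 MPa, compressive.

σ ≈ 23.8 MPa (compressive)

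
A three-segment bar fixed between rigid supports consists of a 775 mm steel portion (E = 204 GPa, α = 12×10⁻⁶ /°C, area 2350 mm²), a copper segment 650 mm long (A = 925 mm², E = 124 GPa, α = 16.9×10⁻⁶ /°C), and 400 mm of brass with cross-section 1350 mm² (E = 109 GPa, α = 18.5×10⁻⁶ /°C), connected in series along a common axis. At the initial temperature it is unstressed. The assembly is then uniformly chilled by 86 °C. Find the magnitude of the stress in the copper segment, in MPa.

σ ≈ 257 MPa (tensile)

Free thermal contraction of the whole bar: Σ αᵢΔT Lᵢ = 12×10⁻⁶×86×775 + 16.9×10⁻⁶×86×650 + 18.5×10⁻⁶×86×400 = 2.381 mm.
The rigid supports impose zero overall length change; the single axial force P common to all segments must satisfy P Σ Lᵢ/(AᵢEᵢ) = δ_free.
The series flexibility is Σ Lᵢ/(AᵢEᵢ) = 775/(2350×204×10³) + 650/(925×124×10³) + 400/(1350×109×10³) = 1×10⁻⁵ mm/N.
So P = 2.381 / 1×10⁻⁵ = 238 kN, tensile.
σ_{copper} = P / A = 238000 / 925 = 257.3 MPa.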